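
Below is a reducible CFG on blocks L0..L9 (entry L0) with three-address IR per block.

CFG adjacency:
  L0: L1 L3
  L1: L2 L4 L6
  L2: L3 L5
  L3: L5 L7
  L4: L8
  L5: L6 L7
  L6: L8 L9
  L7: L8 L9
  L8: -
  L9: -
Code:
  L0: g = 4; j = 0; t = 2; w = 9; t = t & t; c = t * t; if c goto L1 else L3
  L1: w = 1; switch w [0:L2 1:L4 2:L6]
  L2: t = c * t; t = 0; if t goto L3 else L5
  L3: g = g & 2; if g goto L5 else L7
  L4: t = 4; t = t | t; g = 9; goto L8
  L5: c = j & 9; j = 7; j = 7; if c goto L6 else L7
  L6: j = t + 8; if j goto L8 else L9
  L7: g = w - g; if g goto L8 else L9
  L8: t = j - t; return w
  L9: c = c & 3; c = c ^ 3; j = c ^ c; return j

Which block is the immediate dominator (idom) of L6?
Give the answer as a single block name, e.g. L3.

idom tree: L1←L0 L2←L1 L3←L0 L4←L1 L5←L0 L6←L0 L7←L0 L8←L0 L9←L0
Join-block Dom:
  L3: preds {L0,L2}: {L0} ∩ {L0,L1,L2} = {L0}; idom=L0
  L5: preds {L2,L3}: {L0,L1,L2} ∩ {L0,L3} = {L0}; idom=L0
  L6: preds {L1,L5}: {L0,L1} ∩ {L0,L5} = {L0}; idom=L0
  L7: preds {L3,L5}: {L0,L3} ∩ {L0,L5} = {L0}; idom=L0
  L8: preds {L4,L6,L7}: {L0,L1,L4} ∩ {L0,L6} ∩ {L0,L7} = {L0}; idom=L0
  L9: preds {L6,L7}: {L0,L6} ∩ {L0,L7} = {L0}; idom=L0

idom(L6) = L0

Answer: L0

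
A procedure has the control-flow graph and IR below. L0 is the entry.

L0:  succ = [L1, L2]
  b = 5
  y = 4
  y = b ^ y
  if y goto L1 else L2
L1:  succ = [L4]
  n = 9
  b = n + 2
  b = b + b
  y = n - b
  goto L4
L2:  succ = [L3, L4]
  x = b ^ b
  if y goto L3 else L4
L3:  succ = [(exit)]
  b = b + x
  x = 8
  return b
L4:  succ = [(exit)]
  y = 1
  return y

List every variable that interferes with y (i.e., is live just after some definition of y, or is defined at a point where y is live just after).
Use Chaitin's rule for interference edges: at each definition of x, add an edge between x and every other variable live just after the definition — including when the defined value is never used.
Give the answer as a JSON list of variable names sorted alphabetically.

Block summaries:
  L0: {b,y} / ∅
  L1: {b,n,y} / ∅
  L2: {x} / {b,y}
  L3: {b,x} / {b,x}
  L4: {y} / ∅

Live sets:
  L0: in=∅ out={b,y}
  L1: in=∅ out=∅
  L2: in={b,y} out={b,x}
  L3: in={b,x} out=∅
  L4: in=∅ out=∅

Conflict graph:
  b↔{n,x,y}
  n↔{b}
  x↔{b,y}
  y↔{b,x}

N(y) = ["b", "x"]

Answer: ["b", "x"]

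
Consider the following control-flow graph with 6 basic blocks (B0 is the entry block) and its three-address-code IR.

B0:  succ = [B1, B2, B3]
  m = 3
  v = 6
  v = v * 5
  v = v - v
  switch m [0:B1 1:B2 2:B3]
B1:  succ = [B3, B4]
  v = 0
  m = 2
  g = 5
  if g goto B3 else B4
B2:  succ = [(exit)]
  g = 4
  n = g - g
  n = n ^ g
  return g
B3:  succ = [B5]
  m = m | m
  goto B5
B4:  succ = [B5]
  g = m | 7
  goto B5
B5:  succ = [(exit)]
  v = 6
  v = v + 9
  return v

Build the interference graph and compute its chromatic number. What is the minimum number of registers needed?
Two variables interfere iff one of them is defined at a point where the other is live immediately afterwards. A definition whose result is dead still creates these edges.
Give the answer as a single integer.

Block summaries:
  B0 def {m,v} use ∅
  B1 def {g,m,v} use ∅
  B2 def {g,n} use ∅
  B3 def {m} use {m}
  B4 def {g} use {m}
  B5 def {v} use ∅

Backward fixpoint:
  B0 li=∅ lo={m}
  B1 li=∅ lo={m}
  B2 li=∅ lo=∅
  B3 li={m} lo=∅
  B4 li={m} lo=∅
  B5 li=∅ lo=∅

Conflict graph:
  g: {m,n}
  m: {g,v}
  n: {g}
  v: {m}

Registers:
  lower bound: {g,m} mutually conflict ⇒ χ ≥ 2
  2-colouring: c0={g,v}  c1={m,n}
  χ = 2

Answer: 2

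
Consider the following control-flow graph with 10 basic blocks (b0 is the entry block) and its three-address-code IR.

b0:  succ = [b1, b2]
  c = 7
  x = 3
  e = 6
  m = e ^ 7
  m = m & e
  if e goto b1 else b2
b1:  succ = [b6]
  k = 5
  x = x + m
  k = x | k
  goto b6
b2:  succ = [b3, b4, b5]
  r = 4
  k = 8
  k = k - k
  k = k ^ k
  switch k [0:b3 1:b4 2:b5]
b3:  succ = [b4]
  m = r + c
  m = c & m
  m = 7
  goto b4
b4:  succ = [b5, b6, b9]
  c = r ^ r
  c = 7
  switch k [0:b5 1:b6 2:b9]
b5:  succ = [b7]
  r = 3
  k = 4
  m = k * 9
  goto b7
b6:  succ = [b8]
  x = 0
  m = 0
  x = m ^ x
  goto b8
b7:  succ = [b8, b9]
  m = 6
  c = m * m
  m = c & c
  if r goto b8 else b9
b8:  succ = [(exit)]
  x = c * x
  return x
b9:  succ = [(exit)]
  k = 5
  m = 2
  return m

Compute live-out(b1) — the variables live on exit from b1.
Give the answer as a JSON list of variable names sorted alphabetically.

Per-block:
  b0: def={c,e,m,x} ue=∅
  b1: def={k,x} ue={m,x}
  b2: def={k,r} ue=∅
  b3: def={m} ue={c,r}
  b4: def={c} ue={k,r}
  b5: def={k,m,r} ue=∅
  b6: def={m,x} ue=∅
  b7: def={c,m} ue={r}
  b8: def={x} ue={c,x}
  b9: def={k,m} ue=∅

Backward fixpoint:
  b0: in=∅ out={c,m,x}
  b1: in={c,m,x} out={c}
  b2: in={c,x} out={c,k,r,x}
  b3: in={c,k,r,x} out={k,r,x}
  b4: in={k,r,x} out={c,x}
  b5: in={x} out={r,x}
  b6: in={c} out={c,x}
  b7: in={r,x} out={c,x}
  b8: in={c,x} out=∅
  b9: in=∅ out=∅

live-out(b1) = ["c"]

Answer: ["c"]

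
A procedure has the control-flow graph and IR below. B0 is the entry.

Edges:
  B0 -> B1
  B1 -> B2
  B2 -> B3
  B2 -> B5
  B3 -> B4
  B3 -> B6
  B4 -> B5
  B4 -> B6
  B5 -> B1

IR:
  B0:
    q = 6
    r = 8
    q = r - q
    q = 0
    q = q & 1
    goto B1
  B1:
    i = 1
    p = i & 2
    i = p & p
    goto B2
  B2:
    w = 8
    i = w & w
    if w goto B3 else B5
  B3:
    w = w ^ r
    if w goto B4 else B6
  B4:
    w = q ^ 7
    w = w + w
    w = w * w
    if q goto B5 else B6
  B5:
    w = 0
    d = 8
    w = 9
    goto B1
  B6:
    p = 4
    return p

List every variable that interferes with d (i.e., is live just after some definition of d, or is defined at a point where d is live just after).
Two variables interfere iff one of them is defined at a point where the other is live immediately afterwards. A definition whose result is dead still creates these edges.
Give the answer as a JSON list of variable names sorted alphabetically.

Per-block:
  B0: def={q,r} ue=∅
  B1: def={i,p} ue=∅
  B2: def={i,w} ue=∅
  B3: def={w} ue={r,w}
  B4: def={w} ue={q}
  B5: def={d,w} ue=∅
  B6: def={p} ue=∅

Liveness:
  live B0: ∅→{q,r}
  live B1: {q,r}→{q,r}
  live B2: {q,r}→{q,r,w}
  live B3: {q,r,w}→{q,r}
  live B4: {q,r}→{q,r}
  live B5: {q,r}→{q,r}
  live B6: ∅→∅

Interfere edges:
  d↔{q,r}
  i↔{q,r,w}
  p↔{q,r}
  q↔{d,i,p,r,w}
  r↔{d,i,p,q,w}
  w↔{i,q,r}

N(d) = ["q", "r"]

Answer: ["q", "r"]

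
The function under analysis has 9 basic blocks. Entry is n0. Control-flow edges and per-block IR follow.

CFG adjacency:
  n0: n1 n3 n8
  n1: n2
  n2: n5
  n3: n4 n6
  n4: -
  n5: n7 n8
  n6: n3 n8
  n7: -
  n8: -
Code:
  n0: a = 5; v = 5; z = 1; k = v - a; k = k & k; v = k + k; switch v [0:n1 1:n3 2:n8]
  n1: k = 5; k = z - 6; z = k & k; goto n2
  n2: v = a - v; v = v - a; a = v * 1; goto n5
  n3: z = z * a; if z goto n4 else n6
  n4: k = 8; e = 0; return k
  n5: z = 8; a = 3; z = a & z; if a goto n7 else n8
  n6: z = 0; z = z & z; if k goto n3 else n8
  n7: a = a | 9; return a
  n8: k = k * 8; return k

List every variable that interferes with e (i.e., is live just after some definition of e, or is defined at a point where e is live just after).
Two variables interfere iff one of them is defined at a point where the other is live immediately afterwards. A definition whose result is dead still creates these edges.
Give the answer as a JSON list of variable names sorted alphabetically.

def/use:
  n0: {a,k,v,z} / ∅
  n1: {k,z} / {z}
  n2: {a,v} / {a,v}
  n3: {z} / {a,z}
  n4: {e,k} / ∅
  n5: {a,z} / ∅
  n6: {z} / {k}
  n7: {a} / {a}
  n8: {k} / {k}

Live sets:
  live n0: ∅→{a,k,v,z}
  live n1: {a,v,z}→{a,k,v}
  live n2: {a,k,v}→{k}
  live n3: {a,k,z}→{a,k}
  live n4: ∅→∅
  live n5: {k}→{a,k}
  live n6: {a,k}→{a,k,z}
  live n7: {a}→∅
  live n8: {k}→∅

Conflict graph:
  a↔{k,v,z}
  e↔{k}
  k↔{a,e,v,z}
  v↔{a,k,z}
  z↔{a,k,v}

N(e) = ["k"]

Answer: ["k"]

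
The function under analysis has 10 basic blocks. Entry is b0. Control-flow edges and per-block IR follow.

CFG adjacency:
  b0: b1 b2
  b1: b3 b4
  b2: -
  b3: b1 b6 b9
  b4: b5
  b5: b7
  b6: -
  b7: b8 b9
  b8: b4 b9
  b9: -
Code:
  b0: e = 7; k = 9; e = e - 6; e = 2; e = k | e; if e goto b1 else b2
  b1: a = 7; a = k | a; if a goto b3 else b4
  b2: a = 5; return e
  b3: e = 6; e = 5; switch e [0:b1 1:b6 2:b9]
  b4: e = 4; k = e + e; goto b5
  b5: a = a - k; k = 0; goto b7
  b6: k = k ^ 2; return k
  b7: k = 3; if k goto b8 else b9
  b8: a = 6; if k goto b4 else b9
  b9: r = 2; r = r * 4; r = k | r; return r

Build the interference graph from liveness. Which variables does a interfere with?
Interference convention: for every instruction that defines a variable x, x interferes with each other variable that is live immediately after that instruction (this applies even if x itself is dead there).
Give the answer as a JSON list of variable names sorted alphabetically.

Answer: ["e", "k"]

Working:
Per-block:
  b0: {e,k} / ∅
  b1: {a} / {k}
  b2: {a} / {e}
  b3: {e} / ∅
  b4: {e,k} / ∅
  b5: {a,k} / {a,k}
  b6: {k} / {k}
  b7: {k} / ∅
  b8: {a} / {k}
  b9: {r} / {k}

Live sets:
  live b0: ∅→{e,k}
  live b1: {k}→{a,k}
  live b2: {e}→∅
  live b3: {k}→{k}
  live b4: {a}→{a,k}
  live b5: {a,k}→∅
  live b6: {k}→∅
  live b7: ∅→{k}
  live b8: {k}→{a,k}
  live b9: {k}→∅

Conflict graph:
  a↔{e,k}
  e↔{a,k}
  k↔{a,e,r}
  r↔{k}

N(a) = ["e", "k"]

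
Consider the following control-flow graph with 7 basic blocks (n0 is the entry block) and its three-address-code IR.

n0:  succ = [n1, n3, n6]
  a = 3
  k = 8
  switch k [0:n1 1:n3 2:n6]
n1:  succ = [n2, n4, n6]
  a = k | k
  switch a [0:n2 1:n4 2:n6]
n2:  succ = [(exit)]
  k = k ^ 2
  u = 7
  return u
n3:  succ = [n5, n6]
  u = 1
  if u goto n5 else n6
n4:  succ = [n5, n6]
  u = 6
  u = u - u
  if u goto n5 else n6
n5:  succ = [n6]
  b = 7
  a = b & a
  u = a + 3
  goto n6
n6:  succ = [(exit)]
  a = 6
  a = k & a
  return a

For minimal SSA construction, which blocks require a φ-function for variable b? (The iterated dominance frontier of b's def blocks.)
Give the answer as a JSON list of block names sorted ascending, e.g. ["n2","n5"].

idom tree: n1←n0 n2←n1 n3←n0 n4←n1 n5←n0 n6←n0
Dom at joins:
  n5: preds {n3,n4}: {n0,n3} ∩ {n0,n1,n4} = {n0}; idom=n0
  n6: preds {n0,n1,n3,n4,n5}: {n0} ∩ {n0,n1} ∩ {n0,n3} ∩ {n0,n1,n4} ∩ {n0,n5} = {n0}; idom=n0

Frontier:
  join n5 pred n3: n3 stop@n0
  join n5 pred n4: n4→n1 stop@n0
  join n6 pred n0: · stop@n0
  join n6 pred n1: n1 stop@n0
  join n6 pred n3: n3 stop@n0
  join n6 pred n4: n4→n1 stop@n0
  join n6 pred n5: n5 stop@n0
  n0 → ∅
  n1 → {n5,n6}
  n2 → ∅
  n3 → {n5,n6}
  n4 → {n5,n6}
  n5 → {n6}
  n6 → ∅

φ for b: defs {n5}
  DF⁺ = {n6}

Answer: ["n6"]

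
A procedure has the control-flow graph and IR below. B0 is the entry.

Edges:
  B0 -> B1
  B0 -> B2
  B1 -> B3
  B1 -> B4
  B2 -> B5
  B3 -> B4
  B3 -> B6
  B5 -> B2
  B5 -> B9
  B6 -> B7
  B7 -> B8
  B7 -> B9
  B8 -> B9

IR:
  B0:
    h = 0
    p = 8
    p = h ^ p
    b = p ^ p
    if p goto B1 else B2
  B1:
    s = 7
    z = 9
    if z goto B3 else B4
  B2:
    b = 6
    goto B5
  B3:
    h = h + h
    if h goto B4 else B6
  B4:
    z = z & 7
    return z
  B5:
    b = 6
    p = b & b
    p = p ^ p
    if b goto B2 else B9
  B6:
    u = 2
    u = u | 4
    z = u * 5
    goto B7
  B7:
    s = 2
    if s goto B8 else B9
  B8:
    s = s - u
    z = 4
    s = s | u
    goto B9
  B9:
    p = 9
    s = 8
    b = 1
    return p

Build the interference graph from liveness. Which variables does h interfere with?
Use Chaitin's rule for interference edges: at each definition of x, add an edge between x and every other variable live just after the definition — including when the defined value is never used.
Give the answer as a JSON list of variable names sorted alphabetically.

Block summaries:
  B0: def={b,h,p} ue=∅
  B1: def={s,z} ue=∅
  B2: def={b} ue=∅
  B3: def={h} ue={h}
  B4: def={z} ue={z}
  B5: def={b,p} ue=∅
  B6: def={u,z} ue=∅
  B7: def={s} ue=∅
  B8: def={s,z} ue={s,u}
  B9: def={b,p,s} ue=∅

Backward fixpoint:
  live B0: ∅→{h}
  live B1: {h}→{h,z}
  live B2: ∅→∅
  live B3: {h,z}→{z}
  live B4: {z}→∅
  live B5: ∅→∅
  live B6: ∅→{u}
  live B7: {u}→{s,u}
  live B8: {s,u}→∅
  live B9: ∅→∅

Conflict graph:
  b — {h,p}
  h — {b,p,s,z}
  p — {b,h,s}
  s — {h,p,u,z}
  u — {s,z}
  z — {h,s,u}

N(h) = ["b", "p", "s", "z"]

Answer: ["b", "p", "s", "z"]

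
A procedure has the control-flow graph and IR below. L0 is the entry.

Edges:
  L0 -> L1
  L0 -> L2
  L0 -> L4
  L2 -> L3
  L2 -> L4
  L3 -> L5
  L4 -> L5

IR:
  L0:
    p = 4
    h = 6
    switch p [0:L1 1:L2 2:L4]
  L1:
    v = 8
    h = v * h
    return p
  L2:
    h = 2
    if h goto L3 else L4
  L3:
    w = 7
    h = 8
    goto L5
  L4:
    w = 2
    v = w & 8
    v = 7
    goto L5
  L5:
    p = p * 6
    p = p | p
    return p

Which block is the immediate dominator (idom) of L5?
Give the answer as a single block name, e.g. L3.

Answer: L0

Derivation:
idom tree: L1←L0 L2←L0 L3←L2 L4←L0 L5←L0
Join-block Dom:
  L4: preds {L0,L2}: {L0} ∩ {L0,L2} = {L0}; idom=L0
  L5: preds {L3,L4}: {L0,L2,L3} ∩ {L0,L4} = {L0}; idom=L0

idom(L5) = L0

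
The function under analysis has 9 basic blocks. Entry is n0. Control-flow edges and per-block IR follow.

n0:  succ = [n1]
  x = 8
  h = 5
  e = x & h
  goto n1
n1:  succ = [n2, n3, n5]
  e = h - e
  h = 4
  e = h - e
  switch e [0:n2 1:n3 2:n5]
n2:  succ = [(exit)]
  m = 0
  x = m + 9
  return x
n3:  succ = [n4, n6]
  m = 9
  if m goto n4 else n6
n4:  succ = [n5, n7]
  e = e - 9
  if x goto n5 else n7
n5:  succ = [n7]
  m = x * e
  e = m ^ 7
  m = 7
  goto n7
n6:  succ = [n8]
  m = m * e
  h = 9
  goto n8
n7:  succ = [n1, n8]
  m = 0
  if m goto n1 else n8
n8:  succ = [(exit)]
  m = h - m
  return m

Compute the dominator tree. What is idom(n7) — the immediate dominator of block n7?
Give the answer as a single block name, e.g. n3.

idom tree: n1←n0 n2←n1 n3←n1 n4←n3 n5←n1 n6←n3 n7←n1 n8←n1
Dom at joins:
  n1: preds {n0,n7}: {n0} ∩ {n0,n1,n7} = {n0}; idom=n0
  n5: preds {n1,n4}: {n0,n1} ∩ {n0,n1,n3,n4} = {n0,n1}; idom=n1
  n7: preds {n4,n5}: {n0,n1,n3,n4} ∩ {n0,n1,n5} = {n0,n1}; idom=n1
  n8: preds {n6,n7}: {n0,n1,n3,n6} ∩ {n0,n1,n7} = {n0,n1}; idom=n1

idom(n7) = n1

Answer: n1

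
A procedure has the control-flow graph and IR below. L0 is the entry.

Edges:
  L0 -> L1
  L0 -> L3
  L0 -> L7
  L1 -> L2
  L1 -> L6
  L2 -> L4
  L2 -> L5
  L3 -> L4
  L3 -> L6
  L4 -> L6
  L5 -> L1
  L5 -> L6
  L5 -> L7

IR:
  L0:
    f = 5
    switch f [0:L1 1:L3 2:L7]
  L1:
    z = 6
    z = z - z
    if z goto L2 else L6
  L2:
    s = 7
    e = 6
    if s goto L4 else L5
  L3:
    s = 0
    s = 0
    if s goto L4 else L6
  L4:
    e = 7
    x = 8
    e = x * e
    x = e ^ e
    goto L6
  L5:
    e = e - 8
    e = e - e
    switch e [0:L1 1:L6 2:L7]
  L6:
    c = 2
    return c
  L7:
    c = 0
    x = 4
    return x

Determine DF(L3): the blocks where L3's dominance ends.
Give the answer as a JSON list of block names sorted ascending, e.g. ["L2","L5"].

Answer: ["L4", "L6"]

Analysis:
idom tree: L1←L0 L2←L1 L3←L0 L4←L0 L5←L2 L6←L0 L7←L0
Dom at joins:
  L1: preds {L0,L5}: {L0} ∩ {L0,L1,L2,L5} = {L0}; idom=L0
  L4: preds {L2,L3}: {L0,L1,L2} ∩ {L0,L3} = {L0}; idom=L0
  L6: preds {L1,L3,L4,L5}: {L0,L1} ∩ {L0,L3} ∩ {L0,L4} ∩ {L0,L1,L2,L5} = {L0}; idom=L0
  L7: preds {L0,L5}: {L0} ∩ {L0,L1,L2,L5} = {L0}; idom=L0

DF derivation:
  join L1 pred L0: · stop@L0
  join L1 pred L5: L5→L2→L1 stop@L0
  join L4 pred L2: L2→L1 stop@L0
  join L4 pred L3: L3 stop@L0
  join L6 pred L1: L1 stop@L0
  join L6 pred L3: L3 stop@L0
  join L6 pred L4: L4 stop@L0
  join L6 pred L5: L5→L2→L1 stop@L0
  join L7 pred L0: · stop@L0
  join L7 pred L5: L5→L2→L1 stop@L0
  L0 → ∅
  L1 → {L1,L4,L6,L7}
  L2 → {L1,L4,L6,L7}
  L3 → {L4,L6}
  L4 → {L6}
  L5 → {L1,L6,L7}
  L6 → ∅
  L7 → ∅

DF(L3) = ["L4", "L6"]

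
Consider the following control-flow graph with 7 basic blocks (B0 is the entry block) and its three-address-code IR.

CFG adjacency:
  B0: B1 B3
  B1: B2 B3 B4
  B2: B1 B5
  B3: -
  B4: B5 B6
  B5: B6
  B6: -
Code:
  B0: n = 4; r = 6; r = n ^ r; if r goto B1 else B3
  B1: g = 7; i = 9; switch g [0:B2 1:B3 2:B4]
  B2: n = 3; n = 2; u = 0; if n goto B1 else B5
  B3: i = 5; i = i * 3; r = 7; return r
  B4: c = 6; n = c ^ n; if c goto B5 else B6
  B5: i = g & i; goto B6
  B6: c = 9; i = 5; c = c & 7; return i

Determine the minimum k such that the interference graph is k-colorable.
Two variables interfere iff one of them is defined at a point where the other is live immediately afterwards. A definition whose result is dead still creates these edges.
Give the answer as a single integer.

Answer: 4

Working:
Block summaries:
  B0: {n,r} / ∅
  B1: {g,i} / ∅
  B2: {n,u} / ∅
  B3: {i,r} / ∅
  B4: {c,n} / {n}
  B5: {i} / {g,i}
  B6: {c,i} / ∅

Liveness:
  live B0: ∅→{n}
  live B1: {n}→{g,i,n}
  live B2: {g,i}→{g,i,n}
  live B3: ∅→∅
  live B4: {g,i,n}→{g,i}
  live B5: {g,i}→∅
  live B6: ∅→∅

Conflict graph:
  c — {g,i,n}
  g — {c,i,n,u}
  i — {c,g,n,u}
  n — {c,g,i,r,u}
  r — {n}
  u — {g,i,n}

Registers:
  {c,g,i,n} pairwise interfere (4-clique) ⇒ χ ≥ 4
  assign c→c3 g→c1 i→c2 n→c0 r→c1 u→c3 — no edge inside a register ⇒ χ ≤ 4
  χ = 4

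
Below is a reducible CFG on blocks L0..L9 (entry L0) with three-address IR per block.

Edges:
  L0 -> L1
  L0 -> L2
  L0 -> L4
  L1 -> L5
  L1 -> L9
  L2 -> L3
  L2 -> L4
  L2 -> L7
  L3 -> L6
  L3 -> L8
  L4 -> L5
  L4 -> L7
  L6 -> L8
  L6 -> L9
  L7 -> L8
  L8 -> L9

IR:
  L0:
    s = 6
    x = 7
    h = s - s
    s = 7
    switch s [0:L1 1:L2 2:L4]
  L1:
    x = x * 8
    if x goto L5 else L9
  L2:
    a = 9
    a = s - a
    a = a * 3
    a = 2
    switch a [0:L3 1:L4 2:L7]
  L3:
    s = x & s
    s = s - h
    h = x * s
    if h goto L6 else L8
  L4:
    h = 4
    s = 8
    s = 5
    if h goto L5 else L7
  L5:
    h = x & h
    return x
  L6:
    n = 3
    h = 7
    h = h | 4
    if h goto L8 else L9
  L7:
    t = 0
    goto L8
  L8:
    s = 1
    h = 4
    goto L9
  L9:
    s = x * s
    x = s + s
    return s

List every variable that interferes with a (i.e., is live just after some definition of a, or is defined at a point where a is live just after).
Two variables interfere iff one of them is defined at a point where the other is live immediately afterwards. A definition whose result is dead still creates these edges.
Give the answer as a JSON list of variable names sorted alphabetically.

Answer: ["h", "s", "x"]

Analysis:
Per-block:
  L0 def {h,s,x} use ∅
  L1 def {x} use {x}
  L2 def {a} use {s}
  L3 def {h,s} use {h,s,x}
  L4 def {h,s} use ∅
  L5 def {h} use {h,x}
  L6 def {h,n} use ∅
  L7 def {t} use ∅
  L8 def {h,s} use ∅
  L9 def {s,x} use {s,x}

Liveness:
  L0 li=∅ lo={h,s,x}
  L1 li={h,s,x} lo={h,s,x}
  L2 li={h,s,x} lo={h,s,x}
  L3 li={h,s,x} lo={s,x}
  L4 li={x} lo={h,x}
  L5 li={h,x} lo=∅
  L6 li={s,x} lo={s,x}
  L7 li={x} lo={x}
  L8 li={x} lo={s,x}
  L9 li={s,x} lo=∅

Conflict graph:
  a: {h,s,x}
  h: {a,s,x}
  n: {s,x}
  s: {a,h,n,x}
  t: {x}
  x: {a,h,n,s,t}

N(a) = ["h", "s", "x"]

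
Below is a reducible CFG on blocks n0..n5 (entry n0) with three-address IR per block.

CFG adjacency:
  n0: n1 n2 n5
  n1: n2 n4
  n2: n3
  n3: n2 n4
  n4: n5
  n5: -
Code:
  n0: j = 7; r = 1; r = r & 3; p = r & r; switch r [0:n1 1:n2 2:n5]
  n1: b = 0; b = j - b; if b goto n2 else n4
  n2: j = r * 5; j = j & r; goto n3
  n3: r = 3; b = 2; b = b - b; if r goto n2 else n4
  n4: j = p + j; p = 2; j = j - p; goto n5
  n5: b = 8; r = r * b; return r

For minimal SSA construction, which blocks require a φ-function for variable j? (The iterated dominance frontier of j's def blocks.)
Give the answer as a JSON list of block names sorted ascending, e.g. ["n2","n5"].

idom tree: n1←n0 n2←n0 n3←n2 n4←n0 n5←n0
Join-block Dom:
  n2: preds {n0,n1,n3}: {n0} ∩ {n0,n1} ∩ {n0,n2,n3} = {n0}; idom=n0
  n4: preds {n1,n3}: {n0,n1} ∩ {n0,n2,n3} = {n0}; idom=n0
  n5: preds {n0,n4}: {n0} ∩ {n0,n4} = {n0}; idom=n0

DF walk-up:
  join n2 pred n0: · stop@n0
  join n2 pred n1: n1 stop@n0
  join n2 pred n3: n3→n2 stop@n0
  join n4 pred n1: n1 stop@n0
  join n4 pred n3: n3→n2 stop@n0
  join n5 pred n0: · stop@n0
  join n5 pred n4: n4 stop@n0
  DF(n0)=∅
  DF(n1)={n2,n4}
  DF(n2)={n2,n4}
  DF(n3)={n2,n4}
  DF(n4)={n5}
  DF(n5)=∅

φ for j: defs {n0,n2,n4}
  DF⁺ = {n2,n4,n5}

Answer: ["n2", "n4", "n5"]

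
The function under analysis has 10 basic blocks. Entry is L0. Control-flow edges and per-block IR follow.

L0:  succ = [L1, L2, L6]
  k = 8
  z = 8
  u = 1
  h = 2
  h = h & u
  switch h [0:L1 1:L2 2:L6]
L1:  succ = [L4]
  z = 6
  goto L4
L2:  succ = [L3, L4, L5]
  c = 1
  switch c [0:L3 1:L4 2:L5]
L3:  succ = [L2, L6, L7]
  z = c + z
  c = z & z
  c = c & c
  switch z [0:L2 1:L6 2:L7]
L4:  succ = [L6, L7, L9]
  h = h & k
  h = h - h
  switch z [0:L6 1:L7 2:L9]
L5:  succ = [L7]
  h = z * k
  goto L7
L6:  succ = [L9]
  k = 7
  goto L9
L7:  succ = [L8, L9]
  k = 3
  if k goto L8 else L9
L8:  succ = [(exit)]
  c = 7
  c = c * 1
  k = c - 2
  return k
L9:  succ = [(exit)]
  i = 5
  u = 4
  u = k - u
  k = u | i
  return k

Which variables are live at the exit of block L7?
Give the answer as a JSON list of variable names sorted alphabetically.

def/use:
  L0: {h,k,u,z} / ∅
  L1: {z} / ∅
  L2: {c} / ∅
  L3: {c,z} / {c,z}
  L4: {h} / {h,k,z}
  L5: {h} / {k,z}
  L6: {k} / ∅
  L7: {k} / ∅
  L8: {c,k} / ∅
  L9: {i,k,u} / {k}

Liveness:
  L0: in=∅ out={h,k,z}
  L1: in={h,k} out={h,k,z}
  L2: in={h,k,z} out={c,h,k,z}
  L3: in={c,h,k,z} out={h,k,z}
  L4: in={h,k,z} out={k}
  L5: in={k,z} out=∅
  L6: in=∅ out={k}
  L7: in=∅ out={k}
  L8: in=∅ out=∅
  L9: in={k} out=∅

live-out(L7) = ["k"]

Answer: ["k"]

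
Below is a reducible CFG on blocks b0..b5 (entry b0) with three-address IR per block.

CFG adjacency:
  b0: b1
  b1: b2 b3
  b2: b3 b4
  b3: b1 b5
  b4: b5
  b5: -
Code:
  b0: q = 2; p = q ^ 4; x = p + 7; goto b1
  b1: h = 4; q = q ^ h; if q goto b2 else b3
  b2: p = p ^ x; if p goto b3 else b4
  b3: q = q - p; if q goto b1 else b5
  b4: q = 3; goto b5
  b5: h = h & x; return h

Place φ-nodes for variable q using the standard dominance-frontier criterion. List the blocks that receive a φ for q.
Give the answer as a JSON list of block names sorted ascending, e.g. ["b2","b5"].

Answer: ["b1", "b5"]

Derivation:
idom tree: b1←b0 b2←b1 b3←b1 b4←b2 b5←b1
Dom∩ at merges:
  b1: preds {b0,b3}: {b0} ∩ {b0,b1,b3} = {b0}; idom=b0
  b3: preds {b1,b2}: {b0,b1} ∩ {b0,b1,b2} = {b0,b1}; idom=b1
  b5: preds {b3,b4}: {b0,b1,b3} ∩ {b0,b1,b2,b4} = {b0,b1}; idom=b1

DF walk-up:
  join b1 pred b0: · stop@b0
  join b1 pred b3: b3→b1 stop@b0
  join b3 pred b1: · stop@b1
  join b3 pred b2: b2 stop@b1
  join b5 pred b3: b3 stop@b1
  join b5 pred b4: b4→b2 stop@b1
  b0 → ∅
  b1 → {b1}
  b2 → {b3,b5}
  b3 → {b1,b5}
  b4 → {b5}
  b5 → ∅

φ for q: defs {b0,b1,b3,b4}
  DF⁺ = {b1,b5}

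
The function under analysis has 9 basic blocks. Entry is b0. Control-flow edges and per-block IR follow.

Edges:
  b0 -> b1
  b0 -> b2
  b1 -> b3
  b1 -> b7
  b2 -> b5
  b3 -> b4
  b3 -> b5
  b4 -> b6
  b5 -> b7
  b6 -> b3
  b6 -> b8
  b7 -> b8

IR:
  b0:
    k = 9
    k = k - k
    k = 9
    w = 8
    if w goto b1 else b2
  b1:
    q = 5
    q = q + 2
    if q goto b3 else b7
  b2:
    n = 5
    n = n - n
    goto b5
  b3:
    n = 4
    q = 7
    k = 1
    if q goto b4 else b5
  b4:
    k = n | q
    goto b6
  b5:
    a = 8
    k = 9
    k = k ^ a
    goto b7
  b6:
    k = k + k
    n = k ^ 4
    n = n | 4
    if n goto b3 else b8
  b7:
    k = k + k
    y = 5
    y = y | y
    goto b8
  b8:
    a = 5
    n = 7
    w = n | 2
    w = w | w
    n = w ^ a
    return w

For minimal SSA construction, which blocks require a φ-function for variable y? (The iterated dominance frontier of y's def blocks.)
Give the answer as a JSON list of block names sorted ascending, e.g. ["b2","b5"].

idom tree: b1←b0 b2←b0 b3←b1 b4←b3 b5←b0 b6←b4 b7←b0 b8←b0
Join-block Dom:
  b3: preds {b1,b6}: {b0,b1} ∩ {b0,b1,b3,b4,b6} = {b0,b1}; idom=b1
  b5: preds {b2,b3}: {b0,b2} ∩ {b0,b1,b3} = {b0}; idom=b0
  b7: preds {b1,b5}: {b0,b1} ∩ {b0,b5} = {b0}; idom=b0
  b8: preds {b6,b7}: {b0,b1,b3,b4,b6} ∩ {b0,b7} = {b0}; idom=b0

DF derivation:
  join b3 pred b1: · stop@b1
  join b3 pred b6: b6→b4→b3 stop@b1
  join b5 pred b2: b2 stop@b0
  join b5 pred b3: b3→b1 stop@b0
  join b7 pred b1: b1 stop@b0
  join b7 pred b5: b5 stop@b0
  join b8 pred b6: b6→b4→b3→b1 stop@b0
  join b8 pred b7: b7 stop@b0
  b0: DF=∅
  b1: DF={b5,b7,b8}
  b2: DF={b5}
  b3: DF={b3,b5,b8}
  b4: DF={b3,b8}
  b5: DF={b7}
  b6: DF={b3,b8}
  b7: DF={b8}
  b8: DF=∅

φ for y: defs {b7}
  DF⁺ = {b8}

Answer: ["b8"]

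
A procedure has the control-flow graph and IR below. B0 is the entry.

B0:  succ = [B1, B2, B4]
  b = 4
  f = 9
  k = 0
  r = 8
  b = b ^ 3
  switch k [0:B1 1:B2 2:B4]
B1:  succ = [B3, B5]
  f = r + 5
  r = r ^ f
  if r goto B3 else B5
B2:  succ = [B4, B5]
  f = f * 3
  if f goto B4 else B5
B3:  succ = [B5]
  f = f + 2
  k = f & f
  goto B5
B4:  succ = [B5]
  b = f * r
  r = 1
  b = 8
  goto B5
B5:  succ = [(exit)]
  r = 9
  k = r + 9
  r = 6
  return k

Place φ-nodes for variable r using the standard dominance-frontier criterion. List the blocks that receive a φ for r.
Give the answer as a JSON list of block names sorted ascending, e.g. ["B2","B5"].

idom tree: B1←B0 B2←B0 B3←B1 B4←B0 B5←B0
Dom∩ at merges:
  B4: preds {B0,B2}: {B0} ∩ {B0,B2} = {B0}; idom=B0
  B5: preds {B1,B2,B3,B4}: {B0,B1} ∩ {B0,B2} ∩ {B0,B1,B3} ∩ {B0,B4} = {B0}; idom=B0

DF walk-up:
  join B4 pred B0: · stop@B0
  join B4 pred B2: B2 stop@B0
  join B5 pred B1: B1 stop@B0
  join B5 pred B2: B2 stop@B0
  join B5 pred B3: B3→B1 stop@B0
  join B5 pred B4: B4 stop@B0
  B0 → ∅
  B1 → {B5}
  B2 → {B4,B5}
  B3 → {B5}
  B4 → {B5}
  B5 → ∅

φ for r: defs {B0,B1,B4,B5}
  DF⁺ = {B5}

Answer: ["B5"]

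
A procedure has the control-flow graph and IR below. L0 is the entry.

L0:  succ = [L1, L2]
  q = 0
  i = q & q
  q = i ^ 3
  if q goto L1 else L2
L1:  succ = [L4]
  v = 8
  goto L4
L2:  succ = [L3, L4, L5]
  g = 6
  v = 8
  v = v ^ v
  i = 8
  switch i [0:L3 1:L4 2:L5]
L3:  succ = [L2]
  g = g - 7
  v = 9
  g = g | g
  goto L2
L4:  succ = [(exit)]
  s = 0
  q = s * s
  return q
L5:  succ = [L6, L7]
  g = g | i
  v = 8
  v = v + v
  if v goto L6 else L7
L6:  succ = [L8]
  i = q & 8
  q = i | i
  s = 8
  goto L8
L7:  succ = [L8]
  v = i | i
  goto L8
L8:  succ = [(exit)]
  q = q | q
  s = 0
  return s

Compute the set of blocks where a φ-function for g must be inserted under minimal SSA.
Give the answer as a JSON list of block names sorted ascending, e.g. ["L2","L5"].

idom tree: L1←L0 L2←L0 L3←L2 L4←L0 L5←L2 L6←L5 L7←L5 L8←L5
Join-block Dom:
  L2: preds {L0,L3}: {L0} ∩ {L0,L2,L3} = {L0}; idom=L0
  L4: preds {L1,L2}: {L0,L1} ∩ {L0,L2} = {L0}; idom=L0
  L8: preds {L6,L7}: {L0,L2,L5,L6} ∩ {L0,L2,L5,L7} = {L0,L2,L5}; idom=L5

DF walk-up:
  join L2 pred L0: · stop@L0
  join L2 pred L3: L3→L2 stop@L0
  join L4 pred L1: L1 stop@L0
  join L4 pred L2: L2 stop@L0
  join L8 pred L6: L6 stop@L5
  join L8 pred L7: L7 stop@L5
  DF(L0)=∅
  DF(L1)={L4}
  DF(L2)={L2,L4}
  DF(L3)={L2}
  DF(L4)=∅
  DF(L5)=∅
  DF(L6)={L8}
  DF(L7)={L8}
  DF(L8)=∅

φ for g: defs {L2,L3,L5}
  DF⁺ = {L2,L4}

Answer: ["L2", "L4"]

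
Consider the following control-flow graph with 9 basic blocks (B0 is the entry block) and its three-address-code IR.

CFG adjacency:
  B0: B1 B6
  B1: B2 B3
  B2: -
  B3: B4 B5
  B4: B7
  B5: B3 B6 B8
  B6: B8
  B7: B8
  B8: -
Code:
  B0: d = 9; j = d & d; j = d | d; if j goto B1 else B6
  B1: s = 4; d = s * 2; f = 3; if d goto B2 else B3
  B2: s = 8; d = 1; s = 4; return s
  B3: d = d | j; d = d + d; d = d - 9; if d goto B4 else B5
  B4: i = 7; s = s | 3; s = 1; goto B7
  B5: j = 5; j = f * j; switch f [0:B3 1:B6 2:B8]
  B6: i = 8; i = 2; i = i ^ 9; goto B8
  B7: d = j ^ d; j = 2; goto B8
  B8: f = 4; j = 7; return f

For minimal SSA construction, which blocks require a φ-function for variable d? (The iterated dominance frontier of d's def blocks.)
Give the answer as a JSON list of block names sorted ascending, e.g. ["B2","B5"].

idom tree: B1←B0 B2←B1 B3←B1 B4←B3 B5←B3 B6←B0 B7←B4 B8←B0
Dom at joins:
  B3: preds {B1,B5}: {B0,B1} ∩ {B0,B1,B3,B5} = {B0,B1}; idom=B1
  B6: preds {B0,B5}: {B0} ∩ {B0,B1,B3,B5} = {B0}; idom=B0
  B8: preds {B5,B6,B7}: {B0,B1,B3,B5} ∩ {B0,B6} ∩ {B0,B1,B3,B4,B7} = {B0}; idom=B0

DF walk-up:
  B3←B1: walk · to B1
  B3←B5: walk B5→B3 to B1
  B6←B0: walk · to B0
  B6←B5: walk B5→B3→B1 to B0
  B8←B5: walk B5→B3→B1 to B0
  B8←B6: walk B6 to B0
  B8←B7: walk B7→B4→B3→B1 to B0
  B0: DF=∅
  B1: DF={B6,B8}
  B2: DF=∅
  B3: DF={B3,B6,B8}
  B4: DF={B8}
  B5: DF={B3,B6,B8}
  B6: DF={B8}
  B7: DF={B8}
  B8: DF=∅

φ for d: defs {B0,B1,B2,B3,B7}
  DF⁺ = {B3,B6,B8}

Answer: ["B3", "B6", "B8"]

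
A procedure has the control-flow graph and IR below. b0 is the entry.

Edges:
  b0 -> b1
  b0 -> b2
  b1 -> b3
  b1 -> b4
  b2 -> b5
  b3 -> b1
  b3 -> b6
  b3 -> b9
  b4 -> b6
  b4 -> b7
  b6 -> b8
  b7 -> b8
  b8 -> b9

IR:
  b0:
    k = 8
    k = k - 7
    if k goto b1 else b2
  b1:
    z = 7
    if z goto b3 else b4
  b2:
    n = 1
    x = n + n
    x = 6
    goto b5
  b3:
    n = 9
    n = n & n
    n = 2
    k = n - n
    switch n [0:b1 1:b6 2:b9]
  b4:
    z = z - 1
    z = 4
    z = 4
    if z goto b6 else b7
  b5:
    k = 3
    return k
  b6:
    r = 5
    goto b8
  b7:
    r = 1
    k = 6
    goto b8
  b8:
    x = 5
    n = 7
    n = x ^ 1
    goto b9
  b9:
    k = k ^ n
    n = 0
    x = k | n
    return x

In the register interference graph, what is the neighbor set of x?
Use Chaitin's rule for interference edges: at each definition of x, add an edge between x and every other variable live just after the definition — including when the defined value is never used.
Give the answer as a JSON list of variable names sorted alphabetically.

def/use:
  b0: {k} / ∅
  b1: {z} / ∅
  b2: {n,x} / ∅
  b3: {k,n} / ∅
  b4: {z} / {z}
  b5: {k} / ∅
  b6: {r} / ∅
  b7: {k,r} / ∅
  b8: {n,x} / ∅
  b9: {k,n,x} / {k,n}

Backward fixpoint:
  b0: in=∅ out={k}
  b1: in={k} out={k,z}
  b2: in=∅ out=∅
  b3: in=∅ out={k,n}
  b4: in={k,z} out={k}
  b5: in=∅ out=∅
  b6: in={k} out={k}
  b7: in=∅ out={k}
  b8: in={k} out={k,n}
  b9: in={k,n} out=∅

Interfere edges:
  k: {n,r,x,z}
  n: {k,x}
  r: {k}
  x: {k,n}
  z: {k}

N(x) = ["k", "n"]

Answer: ["k", "n"]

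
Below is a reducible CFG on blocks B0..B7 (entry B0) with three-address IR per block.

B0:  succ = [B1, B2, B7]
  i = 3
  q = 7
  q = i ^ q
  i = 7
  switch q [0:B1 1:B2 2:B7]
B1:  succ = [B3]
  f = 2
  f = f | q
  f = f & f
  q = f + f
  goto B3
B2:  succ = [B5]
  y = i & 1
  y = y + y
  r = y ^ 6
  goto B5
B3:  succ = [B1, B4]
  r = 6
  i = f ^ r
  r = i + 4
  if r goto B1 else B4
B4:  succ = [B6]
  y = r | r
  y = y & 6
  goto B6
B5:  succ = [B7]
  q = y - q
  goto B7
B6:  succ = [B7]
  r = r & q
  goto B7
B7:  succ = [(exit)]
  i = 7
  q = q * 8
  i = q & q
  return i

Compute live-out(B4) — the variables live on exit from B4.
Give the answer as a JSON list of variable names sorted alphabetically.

Block summaries:
  B0 def {i,q} use ∅
  B1 def {f,q} use {q}
  B2 def {r,y} use {i}
  B3 def {i,r} use {f}
  B4 def {y} use {r}
  B5 def {q} use {q,y}
  B6 def {r} use {q,r}
  B7 def {i,q} use {q}

Liveness:
  B0 li=∅ lo={i,q}
  B1 li={q} lo={f,q}
  B2 li={i,q} lo={q,y}
  B3 li={f,q} lo={q,r}
  B4 li={q,r} lo={q,r}
  B5 li={q,y} lo={q}
  B6 li={q,r} lo={q}
  B7 li={q} lo=∅

live-out(B4) = ["q", "r"]

Answer: ["q", "r"]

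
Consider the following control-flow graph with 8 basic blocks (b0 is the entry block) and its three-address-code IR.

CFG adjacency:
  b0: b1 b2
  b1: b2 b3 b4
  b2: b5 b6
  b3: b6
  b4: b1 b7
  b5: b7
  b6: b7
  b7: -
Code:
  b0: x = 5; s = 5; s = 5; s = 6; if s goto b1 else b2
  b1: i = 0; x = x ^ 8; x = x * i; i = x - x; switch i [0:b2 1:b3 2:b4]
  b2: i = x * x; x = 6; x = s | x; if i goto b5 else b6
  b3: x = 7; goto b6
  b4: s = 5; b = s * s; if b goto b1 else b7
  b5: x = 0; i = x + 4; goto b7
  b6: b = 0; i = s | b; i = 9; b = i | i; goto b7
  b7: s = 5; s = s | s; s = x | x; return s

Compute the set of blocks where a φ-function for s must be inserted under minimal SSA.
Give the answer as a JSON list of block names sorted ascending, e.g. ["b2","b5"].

Answer: ["b1", "b2", "b6", "b7"]

Analysis:
idom tree: b1←b0 b2←b0 b3←b1 b4←b1 b5←b2 b6←b0 b7←b0
Dom∩ at merges:
  b1: preds {b0,b4}: {b0} ∩ {b0,b1,b4} = {b0}; idom=b0
  b2: preds {b0,b1}: {b0} ∩ {b0,b1} = {b0}; idom=b0
  b6: preds {b2,b3}: {b0,b2} ∩ {b0,b1,b3} = {b0}; idom=b0
  b7: preds {b4,b5,b6}: {b0,b1,b4} ∩ {b0,b2,b5} ∩ {b0,b6} = {b0}; idom=b0

DF derivation:
  join b1 pred b0: · stop@b0
  join b1 pred b4: b4→b1 stop@b0
  join b2 pred b0: · stop@b0
  join b2 pred b1: b1 stop@b0
  join b6 pred b2: b2 stop@b0
  join b6 pred b3: b3→b1 stop@b0
  join b7 pred b4: b4→b1 stop@b0
  join b7 pred b5: b5→b2 stop@b0
  join b7 pred b6: b6 stop@b0
  DF(b0)=∅
  DF(b1)={b1,b2,b6,b7}
  DF(b2)={b6,b7}
  DF(b3)={b6}
  DF(b4)={b1,b7}
  DF(b5)={b7}
  DF(b6)={b7}
  DF(b7)=∅

φ for s: defs {b0,b4,b7}
  DF⁺ = {b1,b2,b6,b7}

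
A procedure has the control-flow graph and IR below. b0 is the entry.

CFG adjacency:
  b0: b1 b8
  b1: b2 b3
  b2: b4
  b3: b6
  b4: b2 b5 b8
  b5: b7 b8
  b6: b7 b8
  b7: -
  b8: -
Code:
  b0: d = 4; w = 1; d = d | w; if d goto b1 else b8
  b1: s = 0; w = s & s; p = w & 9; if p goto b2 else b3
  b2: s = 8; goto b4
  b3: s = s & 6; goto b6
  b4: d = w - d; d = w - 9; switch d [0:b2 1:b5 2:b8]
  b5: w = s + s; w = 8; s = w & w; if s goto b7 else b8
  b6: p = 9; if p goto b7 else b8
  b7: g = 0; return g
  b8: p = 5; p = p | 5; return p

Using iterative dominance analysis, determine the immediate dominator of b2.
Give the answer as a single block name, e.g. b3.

idom tree: b1←b0 b2←b1 b3←b1 b4←b2 b5←b4 b6←b3 b7←b1 b8←b0
Dom at joins:
  b2: preds {b1,b4}: {b0,b1} ∩ {b0,b1,b2,b4} = {b0,b1}; idom=b1
  b7: preds {b5,b6}: {b0,b1,b2,b4,b5} ∩ {b0,b1,b3,b6} = {b0,b1}; idom=b1
  b8: preds {b0,b4,b5,b6}: {b0} ∩ {b0,b1,b2,b4} ∩ {b0,b1,b2,b4,b5} ∩ {b0,b1,b3,b6} = {b0}; idom=b0

idom(b2) = b1

Answer: b1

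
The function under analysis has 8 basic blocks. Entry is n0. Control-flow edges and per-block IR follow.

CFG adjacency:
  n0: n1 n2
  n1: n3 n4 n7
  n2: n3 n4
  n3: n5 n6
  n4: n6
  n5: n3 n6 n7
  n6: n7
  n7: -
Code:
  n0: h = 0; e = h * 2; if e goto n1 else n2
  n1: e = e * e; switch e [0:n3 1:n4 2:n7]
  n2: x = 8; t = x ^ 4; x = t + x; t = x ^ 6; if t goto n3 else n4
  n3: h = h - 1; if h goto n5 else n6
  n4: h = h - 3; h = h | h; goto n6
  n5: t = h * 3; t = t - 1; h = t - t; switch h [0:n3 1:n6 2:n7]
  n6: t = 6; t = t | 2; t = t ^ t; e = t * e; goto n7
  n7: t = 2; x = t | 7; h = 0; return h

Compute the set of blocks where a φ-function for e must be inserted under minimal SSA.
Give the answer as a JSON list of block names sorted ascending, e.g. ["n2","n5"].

Answer: ["n3", "n4", "n6", "n7"]

Derivation:
idom tree: n1←n0 n2←n0 n3←n0 n4←n0 n5←n3 n6←n0 n7←n0
Dom at joins:
  n3: preds {n1,n2,n5}: {n0,n1} ∩ {n0,n2} ∩ {n0,n3,n5} = {n0}; idom=n0
  n4: preds {n1,n2}: {n0,n1} ∩ {n0,n2} = {n0}; idom=n0
  n6: preds {n3,n4,n5}: {n0,n3} ∩ {n0,n4} ∩ {n0,n3,n5} = {n0}; idom=n0
  n7: preds {n1,n5,n6}: {n0,n1} ∩ {n0,n3,n5} ∩ {n0,n6} = {n0}; idom=n0

DF walk-up:
  n3←n1: walk n1 to n0
  n3←n2: walk n2 to n0
  n3←n5: walk n5→n3 to n0
  n4←n1: walk n1 to n0
  n4←n2: walk n2 to n0
  n6←n3: walk n3 to n0
  n6←n4: walk n4 to n0
  n6←n5: walk n5→n3 to n0
  n7←n1: walk n1 to n0
  n7←n5: walk n5→n3 to n0
  n7←n6: walk n6 to n0
  n0: DF=∅
  n1: DF={n3,n4,n7}
  n2: DF={n3,n4}
  n3: DF={n3,n6,n7}
  n4: DF={n6}
  n5: DF={n3,n6,n7}
  n6: DF={n7}
  n7: DF=∅

φ for e: defs {n0,n1,n6}
  DF⁺ = {n3,n4,n6,n7}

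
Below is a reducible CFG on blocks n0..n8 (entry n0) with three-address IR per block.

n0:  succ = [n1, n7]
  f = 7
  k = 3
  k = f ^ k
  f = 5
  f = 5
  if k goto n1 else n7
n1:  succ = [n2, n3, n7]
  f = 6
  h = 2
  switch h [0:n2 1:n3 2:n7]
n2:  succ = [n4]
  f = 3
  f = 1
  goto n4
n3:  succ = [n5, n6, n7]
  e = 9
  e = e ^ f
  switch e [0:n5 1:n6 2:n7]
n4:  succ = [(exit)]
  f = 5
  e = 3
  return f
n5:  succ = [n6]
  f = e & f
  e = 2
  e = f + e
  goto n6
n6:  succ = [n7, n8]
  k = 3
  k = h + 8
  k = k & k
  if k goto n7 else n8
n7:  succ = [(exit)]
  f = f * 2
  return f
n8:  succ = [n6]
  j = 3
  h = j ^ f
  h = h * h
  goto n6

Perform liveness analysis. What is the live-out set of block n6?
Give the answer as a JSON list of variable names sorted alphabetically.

Per-block:
  n0 def {f,k} use ∅
  n1 def {f,h} use ∅
  n2 def {f} use ∅
  n3 def {e} use {f}
  n4 def {e,f} use ∅
  n5 def {e,f} use {e,f}
  n6 def {k} use {h}
  n7 def {f} use {f}
  n8 def {h,j} use {f}

Live sets:
  n0: in=∅ out={f}
  n1: in=∅ out={f,h}
  n2: in=∅ out=∅
  n3: in={f,h} out={e,f,h}
  n4: in=∅ out=∅
  n5: in={e,f,h} out={f,h}
  n6: in={f,h} out={f}
  n7: in={f} out=∅
  n8: in={f} out={f,h}

live-out(n6) = ["f"]

Answer: ["f"]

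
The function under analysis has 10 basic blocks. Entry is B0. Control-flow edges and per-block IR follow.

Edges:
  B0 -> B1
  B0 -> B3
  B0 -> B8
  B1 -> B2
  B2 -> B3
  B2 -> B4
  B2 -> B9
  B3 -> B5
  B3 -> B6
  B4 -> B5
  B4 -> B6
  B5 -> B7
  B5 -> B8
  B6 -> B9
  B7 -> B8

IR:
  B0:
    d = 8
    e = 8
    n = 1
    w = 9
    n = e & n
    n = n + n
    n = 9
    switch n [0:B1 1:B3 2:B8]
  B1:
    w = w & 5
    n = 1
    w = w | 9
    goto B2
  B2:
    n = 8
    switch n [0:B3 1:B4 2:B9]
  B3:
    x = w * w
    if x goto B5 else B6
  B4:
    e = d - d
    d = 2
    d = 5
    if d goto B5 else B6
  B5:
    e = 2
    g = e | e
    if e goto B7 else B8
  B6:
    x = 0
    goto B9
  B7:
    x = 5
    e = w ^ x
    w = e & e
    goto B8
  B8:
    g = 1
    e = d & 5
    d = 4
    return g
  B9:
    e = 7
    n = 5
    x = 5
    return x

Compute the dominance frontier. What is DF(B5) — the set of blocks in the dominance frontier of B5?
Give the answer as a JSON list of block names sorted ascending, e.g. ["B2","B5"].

Answer: ["B8"]

Derivation:
idom tree: B1←B0 B2←B1 B3←B0 B4←B2 B5←B0 B6←B0 B7←B5 B8←B0 B9←B0
Dom∩ at merges:
  B3: preds {B0,B2}: {B0} ∩ {B0,B1,B2} = {B0}; idom=B0
  B5: preds {B3,B4}: {B0,B3} ∩ {B0,B1,B2,B4} = {B0}; idom=B0
  B6: preds {B3,B4}: {B0,B3} ∩ {B0,B1,B2,B4} = {B0}; idom=B0
  B8: preds {B0,B5,B7}: {B0} ∩ {B0,B5} ∩ {B0,B5,B7} = {B0}; idom=B0
  B9: preds {B2,B6}: {B0,B1,B2} ∩ {B0,B6} = {B0}; idom=B0

DF walk-up:
  join B3 pred B0: · stop@B0
  join B3 pred B2: B2→B1 stop@B0
  join B5 pred B3: B3 stop@B0
  join B5 pred B4: B4→B2→B1 stop@B0
  join B6 pred B3: B3 stop@B0
  join B6 pred B4: B4→B2→B1 stop@B0
  join B8 pred B0: · stop@B0
  join B8 pred B5: B5 stop@B0
  join B8 pred B7: B7→B5 stop@B0
  join B9 pred B2: B2→B1 stop@B0
  join B9 pred B6: B6 stop@B0
  B0 → ∅
  B1 → {B3,B5,B6,B9}
  B2 → {B3,B5,B6,B9}
  B3 → {B5,B6}
  B4 → {B5,B6}
  B5 → {B8}
  B6 → {B9}
  B7 → {B8}
  B8 → ∅
  B9 → ∅

DF(B5) = ["B8"]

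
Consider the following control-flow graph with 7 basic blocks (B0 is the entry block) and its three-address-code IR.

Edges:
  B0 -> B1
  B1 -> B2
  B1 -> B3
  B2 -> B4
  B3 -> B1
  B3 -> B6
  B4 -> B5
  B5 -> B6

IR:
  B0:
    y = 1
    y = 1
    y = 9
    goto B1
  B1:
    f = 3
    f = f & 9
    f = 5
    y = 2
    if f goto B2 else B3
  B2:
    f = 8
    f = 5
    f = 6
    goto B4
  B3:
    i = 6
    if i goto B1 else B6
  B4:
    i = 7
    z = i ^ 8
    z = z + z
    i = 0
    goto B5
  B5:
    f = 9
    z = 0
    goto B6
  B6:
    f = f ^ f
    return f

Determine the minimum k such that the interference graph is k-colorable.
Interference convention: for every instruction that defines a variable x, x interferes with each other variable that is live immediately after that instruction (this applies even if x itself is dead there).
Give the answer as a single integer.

Answer: 2

Derivation:
def/use:
  B0: def={y} ue=∅
  B1: def={f,y} ue=∅
  B2: def={f} ue=∅
  B3: def={i} ue=∅
  B4: def={i,z} ue=∅
  B5: def={f,z} ue=∅
  B6: def={f} ue={f}

Liveness:
  B0 li=∅ lo=∅
  B1 li=∅ lo={f}
  B2 li=∅ lo=∅
  B3 li={f} lo={f}
  B4 li=∅ lo=∅
  B5 li=∅ lo={f}
  B6 li={f} lo=∅

Interfere edges:
  f — {i,y,z}
  i — {f}
  y — {f}
  z — {f}

Registers:
  clique {f,i} ⇒ need ≥ 2
  2-colouring: R0={f}  R1={i,y,z}
  χ = 2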